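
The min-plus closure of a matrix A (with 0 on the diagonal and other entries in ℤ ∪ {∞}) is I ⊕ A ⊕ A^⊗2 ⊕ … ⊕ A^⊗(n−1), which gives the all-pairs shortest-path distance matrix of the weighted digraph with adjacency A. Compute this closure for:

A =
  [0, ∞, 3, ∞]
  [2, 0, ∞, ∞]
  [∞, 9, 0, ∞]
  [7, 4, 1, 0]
Closure =
  [0, 12, 3, ∞]
  [2, 0, 5, ∞]
  [11, 9, 0, ∞]
  [6, 4, 1, 0]

This is the Floyd-Warshall all-pairs shortest-path computation. For each intermediate vertex k = 0, 1, …, 3, update dist[i][j] ← min(dist[i][j], dist[i][k] + dist[k][j]). The final matrix gives, for each (i, j), the minimum total weight of any directed path from i to j (possibly empty when i = j).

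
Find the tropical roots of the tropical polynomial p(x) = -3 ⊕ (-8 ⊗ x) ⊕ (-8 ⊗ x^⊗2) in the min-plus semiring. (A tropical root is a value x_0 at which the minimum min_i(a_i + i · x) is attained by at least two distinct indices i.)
Roots: {0, 5}

Each tropical root is a break point of the lower envelope of the lines y = a_i + i · x (there are 3 lines, with slopes 0, 1, ..., 2). Only the lines that attain the minimum somewhere contribute to roots; other lines are dominated. Here the surviving (envelope) indices are i = 2, i = 1, i = 0.
Intersections between consecutive envelope lines give the roots: for adjacent envelope indices i < j the intersection is x = (a_i − a_j) / (j − i). Reading off the sorted break points: {0, 5}.
Verification: at each break x_0, at least two indices attain the minimum of min_i(a_i + i · x_0).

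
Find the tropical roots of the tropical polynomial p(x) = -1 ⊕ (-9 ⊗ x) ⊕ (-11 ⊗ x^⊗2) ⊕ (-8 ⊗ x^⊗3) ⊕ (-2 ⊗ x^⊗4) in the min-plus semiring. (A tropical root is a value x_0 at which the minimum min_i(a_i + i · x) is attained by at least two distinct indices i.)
Roots: {-6, -3, 2, 8}

Each tropical root is a break point of the lower envelope of the lines y = a_i + i · x (there are 5 lines, with slopes 0, 1, ..., 4). Only the lines that attain the minimum somewhere contribute to roots; other lines are dominated. Here the surviving (envelope) indices are i = 4, i = 3, i = 2, i = 1, i = 0.
Intersections between consecutive envelope lines give the roots: for adjacent envelope indices i < j the intersection is x = (a_i − a_j) / (j − i). Reading off the sorted break points: {-6, -3, 2, 8}.
Verification: at each break x_0, at least two indices attain the minimum of min_i(a_i + i · x_0).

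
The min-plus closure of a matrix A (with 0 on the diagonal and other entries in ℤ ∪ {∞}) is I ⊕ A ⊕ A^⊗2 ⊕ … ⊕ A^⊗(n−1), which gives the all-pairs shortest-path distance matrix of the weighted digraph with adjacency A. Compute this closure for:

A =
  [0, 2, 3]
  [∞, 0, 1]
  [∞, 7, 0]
Closure =
  [0, 2, 3]
  [∞, 0, 1]
  [∞, 7, 0]

This is the Floyd-Warshall all-pairs shortest-path computation. For each intermediate vertex k = 0, 1, …, 2, update dist[i][j] ← min(dist[i][j], dist[i][k] + dist[k][j]). The final matrix gives, for each (i, j), the minimum total weight of any directed path from i to j (possibly empty when i = j).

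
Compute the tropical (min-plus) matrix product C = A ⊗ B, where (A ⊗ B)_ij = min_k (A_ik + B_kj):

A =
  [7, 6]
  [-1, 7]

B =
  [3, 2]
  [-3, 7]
A ⊗ B =
  [3, 9]
  [2, 1]

Apply the min-plus product entry-by-entry:
  C[0][0] = min over k of (A[0][0] + B[0][0] = 7 + 3 = 10, A[0][1] + B[1][0] = 6 + -3 = 3) = 3 (attained at k = 1)
  C[0][1] = min over k of (A[0][0] + B[0][1] = 7 + 2 = 9, A[0][1] + B[1][1] = 6 + 7 = 13) = 9 (attained at k = 0)
  C[1][0] = min over k of (A[1][0] + B[0][0] = -1 + 3 = 2, A[1][1] + B[1][0] = 7 + -3 = 4) = 2 (attained at k = 0)
  C[1][1] = min over k of (A[1][0] + B[0][1] = -1 + 2 = 1, A[1][1] + B[1][1] = 7 + 7 = 14) = 1 (attained at k = 0)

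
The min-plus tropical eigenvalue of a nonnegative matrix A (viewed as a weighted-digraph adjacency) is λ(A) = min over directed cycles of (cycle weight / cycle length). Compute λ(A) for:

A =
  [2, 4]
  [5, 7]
λ(A) = 2

Enumerate directed cycles and compute their means (weight / length). Sample:
  cycle 0 → 0: weight = 2, length = 1, mean = 2/1 ≈ 2.000
  cycle 1 → 1: weight = 7, length = 1, mean = 7/1 ≈ 7.000
  cycle 0 → 1 → 0: weight = 9, length = 2, mean = 9/2 ≈ 4.500
  cycle 1 → 0 → 1: weight = 9, length = 2, mean = 9/2 ≈ 4.500
Minimum mean = 2.000, attained e.g. along the cycle 0 → 0 with weight 2 and length 1. So λ(A) = 2/1 = 2.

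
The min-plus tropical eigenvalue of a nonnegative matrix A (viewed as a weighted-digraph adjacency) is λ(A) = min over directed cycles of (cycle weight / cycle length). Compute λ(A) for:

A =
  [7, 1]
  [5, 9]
λ(A) = 3

Enumerate directed cycles and compute their means (weight / length). Sample:
  cycle 0 → 0: weight = 7, length = 1, mean = 7/1 ≈ 7.000
  cycle 1 → 1: weight = 9, length = 1, mean = 9/1 ≈ 9.000
  cycle 0 → 1 → 0: weight = 6, length = 2, mean = 6/2 ≈ 3.000
  cycle 1 → 0 → 1: weight = 6, length = 2, mean = 6/2 ≈ 3.000
Minimum mean = 3.000, attained e.g. along the cycle 0 → 1 → 0 with weight 6 and length 2. So λ(A) = 6/2 = 3.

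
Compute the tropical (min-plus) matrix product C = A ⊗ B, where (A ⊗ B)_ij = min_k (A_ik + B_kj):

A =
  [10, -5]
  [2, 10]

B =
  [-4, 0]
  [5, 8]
A ⊗ B =
  [0, 3]
  [-2, 2]

Apply the min-plus product entry-by-entry:
  C[0][0] = min over k of (A[0][0] + B[0][0] = 10 + -4 = 6, A[0][1] + B[1][0] = -5 + 5 = 0) = 0 (attained at k = 1)
  C[0][1] = min over k of (A[0][0] + B[0][1] = 10 + 0 = 10, A[0][1] + B[1][1] = -5 + 8 = 3) = 3 (attained at k = 1)
  C[1][0] = min over k of (A[1][0] + B[0][0] = 2 + -4 = -2, A[1][1] + B[1][0] = 10 + 5 = 15) = -2 (attained at k = 0)
  C[1][1] = min over k of (A[1][0] + B[0][1] = 2 + 0 = 2, A[1][1] + B[1][1] = 10 + 8 = 18) = 2 (attained at k = 0)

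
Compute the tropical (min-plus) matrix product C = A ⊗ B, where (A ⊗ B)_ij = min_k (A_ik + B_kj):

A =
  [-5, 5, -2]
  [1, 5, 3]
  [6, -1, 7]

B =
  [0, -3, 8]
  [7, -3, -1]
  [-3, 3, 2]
A ⊗ B =
  [-5, -8, 0]
  [0, -2, 4]
  [4, -4, -2]

Apply the min-plus product entry-by-entry:
  C[0][0] = min over k of (A[0][0] + B[0][0] = -5 + 0 = -5, A[0][1] + B[1][0] = 5 + 7 = 12, A[0][2] + B[2][0] = -2 + -3 = -5) = -5 (attained at k = 0)
  C[0][1] = min over k of (A[0][0] + B[0][1] = -5 + -3 = -8, A[0][1] + B[1][1] = 5 + -3 = 2, A[0][2] + B[2][1] = -2 + 3 = 1) = -8 (attained at k = 0)
  C[0][2] = min over k of (A[0][0] + B[0][2] = -5 + 8 = 3, A[0][1] + B[1][2] = 5 + -1 = 4, A[0][2] + B[2][2] = -2 + 2 = 0) = 0 (attained at k = 2)
  C[1][0] = min over k of (A[1][0] + B[0][0] = 1 + 0 = 1, A[1][1] + B[1][0] = 5 + 7 = 12, A[1][2] + B[2][0] = 3 + -3 = 0) = 0 (attained at k = 2)
  C[1][1] = min over k of (A[1][0] + B[0][1] = 1 + -3 = -2, A[1][1] + B[1][1] = 5 + -3 = 2, A[1][2] + B[2][1] = 3 + 3 = 6) = -2 (attained at k = 0)
  C[1][2] = min over k of (A[1][0] + B[0][2] = 1 + 8 = 9, A[1][1] + B[1][2] = 5 + -1 = 4, A[1][2] + B[2][2] = 3 + 2 = 5) = 4 (attained at k = 1)
  C[2][0] = min over k of (A[2][0] + B[0][0] = 6 + 0 = 6, A[2][1] + B[1][0] = -1 + 7 = 6, A[2][2] + B[2][0] = 7 + -3 = 4) = 4 (attained at k = 2)
  C[2][1] = min over k of (A[2][0] + B[0][1] = 6 + -3 = 3, A[2][1] + B[1][1] = -1 + -3 = -4, A[2][2] + B[2][1] = 7 + 3 = 10) = -4 (attained at k = 1)
  C[2][2] = min over k of (A[2][0] + B[0][2] = 6 + 8 = 14, A[2][1] + B[1][2] = -1 + -1 = -2, A[2][2] + B[2][2] = 7 + 2 = 9) = -2 (attained at k = 1)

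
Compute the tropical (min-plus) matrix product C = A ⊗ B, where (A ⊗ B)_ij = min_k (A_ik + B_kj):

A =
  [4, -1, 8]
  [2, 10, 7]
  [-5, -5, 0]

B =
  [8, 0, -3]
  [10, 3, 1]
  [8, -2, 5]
A ⊗ B =
  [9, 2, 0]
  [10, 2, -1]
  [3, -5, -8]

Apply the min-plus product entry-by-entry:
  C[0][0] = min over k of (A[0][0] + B[0][0] = 4 + 8 = 12, A[0][1] + B[1][0] = -1 + 10 = 9, A[0][2] + B[2][0] = 8 + 8 = 16) = 9 (attained at k = 1)
  C[0][1] = min over k of (A[0][0] + B[0][1] = 4 + 0 = 4, A[0][1] + B[1][1] = -1 + 3 = 2, A[0][2] + B[2][1] = 8 + -2 = 6) = 2 (attained at k = 1)
  C[0][2] = min over k of (A[0][0] + B[0][2] = 4 + -3 = 1, A[0][1] + B[1][2] = -1 + 1 = 0, A[0][2] + B[2][2] = 8 + 5 = 13) = 0 (attained at k = 1)
  C[1][0] = min over k of (A[1][0] + B[0][0] = 2 + 8 = 10, A[1][1] + B[1][0] = 10 + 10 = 20, A[1][2] + B[2][0] = 7 + 8 = 15) = 10 (attained at k = 0)
  C[1][1] = min over k of (A[1][0] + B[0][1] = 2 + 0 = 2, A[1][1] + B[1][1] = 10 + 3 = 13, A[1][2] + B[2][1] = 7 + -2 = 5) = 2 (attained at k = 0)
  C[1][2] = min over k of (A[1][0] + B[0][2] = 2 + -3 = -1, A[1][1] + B[1][2] = 10 + 1 = 11, A[1][2] + B[2][2] = 7 + 5 = 12) = -1 (attained at k = 0)
  C[2][0] = min over k of (A[2][0] + B[0][0] = -5 + 8 = 3, A[2][1] + B[1][0] = -5 + 10 = 5, A[2][2] + B[2][0] = 0 + 8 = 8) = 3 (attained at k = 0)
  C[2][1] = min over k of (A[2][0] + B[0][1] = -5 + 0 = -5, A[2][1] + B[1][1] = -5 + 3 = -2, A[2][2] + B[2][1] = 0 + -2 = -2) = -5 (attained at k = 0)
  C[2][2] = min over k of (A[2][0] + B[0][2] = -5 + -3 = -8, A[2][1] + B[1][2] = -5 + 1 = -4, A[2][2] + B[2][2] = 0 + 5 = 5) = -8 (attained at k = 0)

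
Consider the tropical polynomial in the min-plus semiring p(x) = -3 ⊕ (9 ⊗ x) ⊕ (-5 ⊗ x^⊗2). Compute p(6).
p(6) = -3

A tropical monomial a ⊗ x^⊗i evaluates to a + i · x. Evaluating each term at x = 6:
  Term 0 contributes -3 + 0 · 6 = -3
  Term 1 contributes 9 + 1 · 6 = 15
  Term 2 contributes -5 + 2 · 6 = 7
p(6) = ⊕ of these = min[-3, 15, 7] = -3.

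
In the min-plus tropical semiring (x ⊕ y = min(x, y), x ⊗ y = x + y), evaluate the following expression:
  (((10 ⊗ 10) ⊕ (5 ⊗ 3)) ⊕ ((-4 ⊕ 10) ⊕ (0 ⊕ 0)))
(((10 ⊗ 10) ⊕ (5 ⊗ 3)) ⊕ ((-4 ⊕ 10) ⊕ (0 ⊕ 0))) = -4

Expand innermost to outermost. Recall ⊕ takes the minimum of its arguments and ⊗ takes their sum. Working out the expression (((10 ⊗ 10) ⊕ (5 ⊗ 3)) ⊕ ((-4 ⊕ 10) ⊕ (0 ⊕ 0))) gives -4.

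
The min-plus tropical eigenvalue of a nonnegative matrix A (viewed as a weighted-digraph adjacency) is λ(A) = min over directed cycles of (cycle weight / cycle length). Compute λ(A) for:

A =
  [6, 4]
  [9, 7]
λ(A) = 6

Enumerate directed cycles and compute their means (weight / length). Sample:
  cycle 0 → 0: weight = 6, length = 1, mean = 6/1 ≈ 6.000
  cycle 1 → 1: weight = 7, length = 1, mean = 7/1 ≈ 7.000
  cycle 0 → 1 → 0: weight = 13, length = 2, mean = 13/2 ≈ 6.500
  cycle 1 → 0 → 1: weight = 13, length = 2, mean = 13/2 ≈ 6.500
Minimum mean = 6.000, attained e.g. along the cycle 0 → 0 with weight 6 and length 1. So λ(A) = 6/1 = 6.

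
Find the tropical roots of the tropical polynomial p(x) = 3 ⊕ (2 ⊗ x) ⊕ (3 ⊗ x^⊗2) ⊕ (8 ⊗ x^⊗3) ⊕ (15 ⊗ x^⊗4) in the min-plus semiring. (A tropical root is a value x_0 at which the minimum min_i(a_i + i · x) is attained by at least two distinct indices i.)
Roots: {-7, -5, -1, 1}

Each tropical root is a break point of the lower envelope of the lines y = a_i + i · x (there are 5 lines, with slopes 0, 1, ..., 4). Only the lines that attain the minimum somewhere contribute to roots; other lines are dominated. Here the surviving (envelope) indices are i = 4, i = 3, i = 2, i = 1, i = 0.
Intersections between consecutive envelope lines give the roots: for adjacent envelope indices i < j the intersection is x = (a_i − a_j) / (j − i). Reading off the sorted break points: {-7, -5, -1, 1}.
Verification: at each break x_0, at least two indices attain the minimum of min_i(a_i + i · x_0).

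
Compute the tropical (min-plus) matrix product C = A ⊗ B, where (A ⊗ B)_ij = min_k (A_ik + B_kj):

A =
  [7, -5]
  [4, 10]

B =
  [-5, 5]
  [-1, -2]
A ⊗ B =
  [-6, -7]
  [-1, 8]

Apply the min-plus product entry-by-entry:
  C[0][0] = min over k of (A[0][0] + B[0][0] = 7 + -5 = 2, A[0][1] + B[1][0] = -5 + -1 = -6) = -6 (attained at k = 1)
  C[0][1] = min over k of (A[0][0] + B[0][1] = 7 + 5 = 12, A[0][1] + B[1][1] = -5 + -2 = -7) = -7 (attained at k = 1)
  C[1][0] = min over k of (A[1][0] + B[0][0] = 4 + -5 = -1, A[1][1] + B[1][0] = 10 + -1 = 9) = -1 (attained at k = 0)
  C[1][1] = min over k of (A[1][0] + B[0][1] = 4 + 5 = 9, A[1][1] + B[1][1] = 10 + -2 = 8) = 8 (attained at k = 1)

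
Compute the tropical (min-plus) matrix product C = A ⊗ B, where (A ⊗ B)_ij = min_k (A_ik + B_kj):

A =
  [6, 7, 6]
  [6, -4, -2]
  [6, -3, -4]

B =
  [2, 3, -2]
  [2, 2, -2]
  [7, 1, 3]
A ⊗ B =
  [8, 7, 4]
  [-2, -2, -6]
  [-1, -3, -5]

Apply the min-plus product entry-by-entry:
  C[0][0] = min over k of (A[0][0] + B[0][0] = 6 + 2 = 8, A[0][1] + B[1][0] = 7 + 2 = 9, A[0][2] + B[2][0] = 6 + 7 = 13) = 8 (attained at k = 0)
  C[0][1] = min over k of (A[0][0] + B[0][1] = 6 + 3 = 9, A[0][1] + B[1][1] = 7 + 2 = 9, A[0][2] + B[2][1] = 6 + 1 = 7) = 7 (attained at k = 2)
  C[0][2] = min over k of (A[0][0] + B[0][2] = 6 + -2 = 4, A[0][1] + B[1][2] = 7 + -2 = 5, A[0][2] + B[2][2] = 6 + 3 = 9) = 4 (attained at k = 0)
  C[1][0] = min over k of (A[1][0] + B[0][0] = 6 + 2 = 8, A[1][1] + B[1][0] = -4 + 2 = -2, A[1][2] + B[2][0] = -2 + 7 = 5) = -2 (attained at k = 1)
  C[1][1] = min over k of (A[1][0] + B[0][1] = 6 + 3 = 9, A[1][1] + B[1][1] = -4 + 2 = -2, A[1][2] + B[2][1] = -2 + 1 = -1) = -2 (attained at k = 1)
  C[1][2] = min over k of (A[1][0] + B[0][2] = 6 + -2 = 4, A[1][1] + B[1][2] = -4 + -2 = -6, A[1][2] + B[2][2] = -2 + 3 = 1) = -6 (attained at k = 1)
  C[2][0] = min over k of (A[2][0] + B[0][0] = 6 + 2 = 8, A[2][1] + B[1][0] = -3 + 2 = -1, A[2][2] + B[2][0] = -4 + 7 = 3) = -1 (attained at k = 1)
  C[2][1] = min over k of (A[2][0] + B[0][1] = 6 + 3 = 9, A[2][1] + B[1][1] = -3 + 2 = -1, A[2][2] + B[2][1] = -4 + 1 = -3) = -3 (attained at k = 2)
  C[2][2] = min over k of (A[2][0] + B[0][2] = 6 + -2 = 4, A[2][1] + B[1][2] = -3 + -2 = -5, A[2][2] + B[2][2] = -4 + 3 = -1) = -5 (attained at k = 1)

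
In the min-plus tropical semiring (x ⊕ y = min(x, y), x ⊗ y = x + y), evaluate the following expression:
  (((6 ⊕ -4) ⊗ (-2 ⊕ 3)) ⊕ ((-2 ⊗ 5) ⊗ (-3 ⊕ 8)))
(((6 ⊕ -4) ⊗ (-2 ⊕ 3)) ⊕ ((-2 ⊗ 5) ⊗ (-3 ⊕ 8))) = -6

Expand innermost to outermost. Recall ⊕ takes the minimum of its arguments and ⊗ takes their sum. Working out the expression (((6 ⊕ -4) ⊗ (-2 ⊕ 3)) ⊕ ((-2 ⊗ 5) ⊗ (-3 ⊕ 8))) gives -6.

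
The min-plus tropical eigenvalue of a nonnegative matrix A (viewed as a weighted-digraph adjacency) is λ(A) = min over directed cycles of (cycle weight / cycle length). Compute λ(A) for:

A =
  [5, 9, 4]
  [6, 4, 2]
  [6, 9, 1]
λ(A) = 1

Enumerate directed cycles and compute their means (weight / length). Sample:
  cycle 0 → 0: weight = 5, length = 1, mean = 5/1 ≈ 5.000
  cycle 1 → 1: weight = 4, length = 1, mean = 4/1 ≈ 4.000
  cycle 2 → 2: weight = 1, length = 1, mean = 1/1 ≈ 1.000
  cycle 0 → 1 → 0: weight = 15, length = 2, mean = 15/2 ≈ 7.500
  cycle 0 → 2 → 0: weight = 10, length = 2, mean = 10/2 ≈ 5.000
  cycle 1 → 0 → 1: weight = 15, length = 2, mean = 15/2 ≈ 7.500
Minimum mean = 1.000, attained e.g. along the cycle 2 → 2 with weight 1 and length 1. So λ(A) = 1/1 = 1.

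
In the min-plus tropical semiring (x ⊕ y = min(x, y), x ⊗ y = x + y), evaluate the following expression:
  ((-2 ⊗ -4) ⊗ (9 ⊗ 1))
((-2 ⊗ -4) ⊗ (9 ⊗ 1)) = 4

Expand innermost to outermost. Recall ⊕ takes the minimum of its arguments and ⊗ takes their sum. Working out the expression ((-2 ⊗ -4) ⊗ (9 ⊗ 1)) gives 4.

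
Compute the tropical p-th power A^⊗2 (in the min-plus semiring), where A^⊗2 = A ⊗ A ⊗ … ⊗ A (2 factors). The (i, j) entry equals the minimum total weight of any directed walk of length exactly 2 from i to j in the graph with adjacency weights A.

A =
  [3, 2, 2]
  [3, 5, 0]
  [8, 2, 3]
A^⊗2 =
  [5, 4, 2]
  [6, 2, 3]
  [5, 5, 2]

Each entry (A^⊗2)_ij equals the minimum over all length-2 walks i = v_0 → v_1 → … → v_2 = j of Σ_t A[v_t][v_{t+1}]. For example, for (i, j) = (0, 2) we minimise over 3 possible intermediate vertex sequences; the minimum is 2, attained along the walk 0 → 1 → 2.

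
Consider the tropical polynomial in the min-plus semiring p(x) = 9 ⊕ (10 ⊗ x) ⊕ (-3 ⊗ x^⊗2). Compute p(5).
p(5) = 7

A tropical monomial a ⊗ x^⊗i evaluates to a + i · x. Evaluating each term at x = 5:
  Term 0 contributes 9 + 0 · 5 = 9
  Term 1 contributes 10 + 1 · 5 = 15
  Term 2 contributes -3 + 2 · 5 = 7
p(5) = ⊕ of these = min[9, 15, 7] = 7.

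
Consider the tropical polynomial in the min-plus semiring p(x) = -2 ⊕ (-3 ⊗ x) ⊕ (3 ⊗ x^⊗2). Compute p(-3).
p(-3) = -6

A tropical monomial a ⊗ x^⊗i evaluates to a + i · x. Evaluating each term at x = -3:
  Term 0 contributes -2 + 0 · -3 = -2
  Term 1 contributes -3 + 1 · -3 = -6
  Term 2 contributes 3 + 2 · -3 = -3
p(-3) = ⊕ of these = min[-2, -6, -3] = -6.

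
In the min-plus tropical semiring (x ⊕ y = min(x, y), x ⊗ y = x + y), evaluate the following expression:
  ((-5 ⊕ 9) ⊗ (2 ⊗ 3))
((-5 ⊕ 9) ⊗ (2 ⊗ 3)) = 0

Expand innermost to outermost. Recall ⊕ takes the minimum of its arguments and ⊗ takes their sum. Working out the expression ((-5 ⊕ 9) ⊗ (2 ⊗ 3)) gives 0.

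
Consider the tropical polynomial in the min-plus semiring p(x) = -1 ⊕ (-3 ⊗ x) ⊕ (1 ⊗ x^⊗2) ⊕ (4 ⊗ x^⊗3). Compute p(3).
p(3) = -1

A tropical monomial a ⊗ x^⊗i evaluates to a + i · x. Evaluating each term at x = 3:
  Term 0 contributes -1 + 0 · 3 = -1
  Term 1 contributes -3 + 1 · 3 = 0
  Term 2 contributes 1 + 2 · 3 = 7
  Term 3 contributes 4 + 3 · 3 = 13
p(3) = ⊕ of these = min[-1, 0, 7, 13] = -1.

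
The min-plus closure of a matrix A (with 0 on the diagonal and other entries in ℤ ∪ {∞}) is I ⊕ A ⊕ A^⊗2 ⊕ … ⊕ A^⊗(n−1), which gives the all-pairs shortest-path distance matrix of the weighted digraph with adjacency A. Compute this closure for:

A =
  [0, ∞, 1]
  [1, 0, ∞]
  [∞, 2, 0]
Closure =
  [0, 3, 1]
  [1, 0, 2]
  [3, 2, 0]

This is the Floyd-Warshall all-pairs shortest-path computation. For each intermediate vertex k = 0, 1, …, 2, update dist[i][j] ← min(dist[i][j], dist[i][k] + dist[k][j]). The final matrix gives, for each (i, j), the minimum total weight of any directed path from i to j (possibly empty when i = j).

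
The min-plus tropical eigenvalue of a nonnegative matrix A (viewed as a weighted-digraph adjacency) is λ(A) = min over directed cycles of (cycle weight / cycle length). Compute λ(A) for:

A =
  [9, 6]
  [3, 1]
λ(A) = 1

Enumerate directed cycles and compute their means (weight / length). Sample:
  cycle 0 → 0: weight = 9, length = 1, mean = 9/1 ≈ 9.000
  cycle 1 → 1: weight = 1, length = 1, mean = 1/1 ≈ 1.000
  cycle 0 → 1 → 0: weight = 9, length = 2, mean = 9/2 ≈ 4.500
  cycle 1 → 0 → 1: weight = 9, length = 2, mean = 9/2 ≈ 4.500
Minimum mean = 1.000, attained e.g. along the cycle 1 → 1 with weight 1 and length 1. So λ(A) = 1/1 = 1.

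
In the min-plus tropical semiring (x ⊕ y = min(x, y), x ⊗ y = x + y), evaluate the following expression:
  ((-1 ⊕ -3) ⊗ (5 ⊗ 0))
((-1 ⊕ -3) ⊗ (5 ⊗ 0)) = 2

Expand innermost to outermost. Recall ⊕ takes the minimum of its arguments and ⊗ takes their sum. Working out the expression ((-1 ⊕ -3) ⊗ (5 ⊗ 0)) gives 2.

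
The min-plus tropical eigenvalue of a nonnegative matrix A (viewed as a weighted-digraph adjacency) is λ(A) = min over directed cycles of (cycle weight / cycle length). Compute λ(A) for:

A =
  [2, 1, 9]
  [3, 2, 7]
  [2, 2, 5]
λ(A) = 2

Enumerate directed cycles and compute their means (weight / length). Sample:
  cycle 0 → 0: weight = 2, length = 1, mean = 2/1 ≈ 2.000
  cycle 1 → 1: weight = 2, length = 1, mean = 2/1 ≈ 2.000
  cycle 2 → 2: weight = 5, length = 1, mean = 5/1 ≈ 5.000
  cycle 0 → 1 → 0: weight = 4, length = 2, mean = 4/2 ≈ 2.000
  cycle 0 → 2 → 0: weight = 11, length = 2, mean = 11/2 ≈ 5.500
  cycle 1 → 0 → 1: weight = 4, length = 2, mean = 4/2 ≈ 2.000
Minimum mean = 2.000, attained e.g. along the cycle 0 → 0 with weight 2 and length 1. So λ(A) = 2/1 = 2.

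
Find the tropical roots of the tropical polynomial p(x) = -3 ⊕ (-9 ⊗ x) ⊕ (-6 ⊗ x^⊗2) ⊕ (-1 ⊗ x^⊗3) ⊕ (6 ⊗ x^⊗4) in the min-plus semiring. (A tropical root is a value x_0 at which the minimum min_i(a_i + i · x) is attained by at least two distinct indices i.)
Roots: {-7, -5, -3, 6}

Each tropical root is a break point of the lower envelope of the lines y = a_i + i · x (there are 5 lines, with slopes 0, 1, ..., 4). Only the lines that attain the minimum somewhere contribute to roots; other lines are dominated. Here the surviving (envelope) indices are i = 4, i = 3, i = 2, i = 1, i = 0.
Intersections between consecutive envelope lines give the roots: for adjacent envelope indices i < j the intersection is x = (a_i − a_j) / (j − i). Reading off the sorted break points: {-7, -5, -3, 6}.
Verification: at each break x_0, at least two indices attain the minimum of min_i(a_i + i · x_0).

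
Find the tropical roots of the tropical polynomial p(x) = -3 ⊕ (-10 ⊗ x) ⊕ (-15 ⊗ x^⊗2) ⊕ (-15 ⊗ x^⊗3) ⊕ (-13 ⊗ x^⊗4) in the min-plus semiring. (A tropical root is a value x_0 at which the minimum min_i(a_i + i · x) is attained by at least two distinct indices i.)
Roots: {-2, 0, 5, 7}

Each tropical root is a break point of the lower envelope of the lines y = a_i + i · x (there are 5 lines, with slopes 0, 1, ..., 4). Only the lines that attain the minimum somewhere contribute to roots; other lines are dominated. Here the surviving (envelope) indices are i = 4, i = 3, i = 2, i = 1, i = 0.
Intersections between consecutive envelope lines give the roots: for adjacent envelope indices i < j the intersection is x = (a_i − a_j) / (j − i). Reading off the sorted break points: {-2, 0, 5, 7}.
Verification: at each break x_0, at least two indices attain the minimum of min_i(a_i + i · x_0).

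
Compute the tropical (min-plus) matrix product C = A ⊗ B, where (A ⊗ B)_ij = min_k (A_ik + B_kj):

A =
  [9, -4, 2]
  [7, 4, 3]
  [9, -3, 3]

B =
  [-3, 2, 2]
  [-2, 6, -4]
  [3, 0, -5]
A ⊗ B =
  [-6, 2, -8]
  [2, 3, -2]
  [-5, 3, -7]

Apply the min-plus product entry-by-entry:
  C[0][0] = min over k of (A[0][0] + B[0][0] = 9 + -3 = 6, A[0][1] + B[1][0] = -4 + -2 = -6, A[0][2] + B[2][0] = 2 + 3 = 5) = -6 (attained at k = 1)
  C[0][1] = min over k of (A[0][0] + B[0][1] = 9 + 2 = 11, A[0][1] + B[1][1] = -4 + 6 = 2, A[0][2] + B[2][1] = 2 + 0 = 2) = 2 (attained at k = 1)
  C[0][2] = min over k of (A[0][0] + B[0][2] = 9 + 2 = 11, A[0][1] + B[1][2] = -4 + -4 = -8, A[0][2] + B[2][2] = 2 + -5 = -3) = -8 (attained at k = 1)
  C[1][0] = min over k of (A[1][0] + B[0][0] = 7 + -3 = 4, A[1][1] + B[1][0] = 4 + -2 = 2, A[1][2] + B[2][0] = 3 + 3 = 6) = 2 (attained at k = 1)
  C[1][1] = min over k of (A[1][0] + B[0][1] = 7 + 2 = 9, A[1][1] + B[1][1] = 4 + 6 = 10, A[1][2] + B[2][1] = 3 + 0 = 3) = 3 (attained at k = 2)
  C[1][2] = min over k of (A[1][0] + B[0][2] = 7 + 2 = 9, A[1][1] + B[1][2] = 4 + -4 = 0, A[1][2] + B[2][2] = 3 + -5 = -2) = -2 (attained at k = 2)
  C[2][0] = min over k of (A[2][0] + B[0][0] = 9 + -3 = 6, A[2][1] + B[1][0] = -3 + -2 = -5, A[2][2] + B[2][0] = 3 + 3 = 6) = -5 (attained at k = 1)
  C[2][1] = min over k of (A[2][0] + B[0][1] = 9 + 2 = 11, A[2][1] + B[1][1] = -3 + 6 = 3, A[2][2] + B[2][1] = 3 + 0 = 3) = 3 (attained at k = 1)
  C[2][2] = min over k of (A[2][0] + B[0][2] = 9 + 2 = 11, A[2][1] + B[1][2] = -3 + -4 = -7, A[2][2] + B[2][2] = 3 + -5 = -2) = -7 (attained at k = 1)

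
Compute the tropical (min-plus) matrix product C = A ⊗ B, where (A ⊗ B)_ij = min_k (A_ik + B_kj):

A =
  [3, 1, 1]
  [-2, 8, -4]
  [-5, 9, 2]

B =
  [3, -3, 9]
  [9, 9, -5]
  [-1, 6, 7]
A ⊗ B =
  [0, 0, -4]
  [-5, -5, 3]
  [-2, -8, 4]

Apply the min-plus product entry-by-entry:
  C[0][0] = min over k of (A[0][0] + B[0][0] = 3 + 3 = 6, A[0][1] + B[1][0] = 1 + 9 = 10, A[0][2] + B[2][0] = 1 + -1 = 0) = 0 (attained at k = 2)
  C[0][1] = min over k of (A[0][0] + B[0][1] = 3 + -3 = 0, A[0][1] + B[1][1] = 1 + 9 = 10, A[0][2] + B[2][1] = 1 + 6 = 7) = 0 (attained at k = 0)
  C[0][2] = min over k of (A[0][0] + B[0][2] = 3 + 9 = 12, A[0][1] + B[1][2] = 1 + -5 = -4, A[0][2] + B[2][2] = 1 + 7 = 8) = -4 (attained at k = 1)
  C[1][0] = min over k of (A[1][0] + B[0][0] = -2 + 3 = 1, A[1][1] + B[1][0] = 8 + 9 = 17, A[1][2] + B[2][0] = -4 + -1 = -5) = -5 (attained at k = 2)
  C[1][1] = min over k of (A[1][0] + B[0][1] = -2 + -3 = -5, A[1][1] + B[1][1] = 8 + 9 = 17, A[1][2] + B[2][1] = -4 + 6 = 2) = -5 (attained at k = 0)
  C[1][2] = min over k of (A[1][0] + B[0][2] = -2 + 9 = 7, A[1][1] + B[1][2] = 8 + -5 = 3, A[1][2] + B[2][2] = -4 + 7 = 3) = 3 (attained at k = 1)
  C[2][0] = min over k of (A[2][0] + B[0][0] = -5 + 3 = -2, A[2][1] + B[1][0] = 9 + 9 = 18, A[2][2] + B[2][0] = 2 + -1 = 1) = -2 (attained at k = 0)
  C[2][1] = min over k of (A[2][0] + B[0][1] = -5 + -3 = -8, A[2][1] + B[1][1] = 9 + 9 = 18, A[2][2] + B[2][1] = 2 + 6 = 8) = -8 (attained at k = 0)
  C[2][2] = min over k of (A[2][0] + B[0][2] = -5 + 9 = 4, A[2][1] + B[1][2] = 9 + -5 = 4, A[2][2] + B[2][2] = 2 + 7 = 9) = 4 (attained at k = 0)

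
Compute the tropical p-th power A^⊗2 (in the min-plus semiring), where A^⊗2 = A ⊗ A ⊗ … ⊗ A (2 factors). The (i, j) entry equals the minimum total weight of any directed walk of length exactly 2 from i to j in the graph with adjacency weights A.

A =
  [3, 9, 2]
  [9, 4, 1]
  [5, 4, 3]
A^⊗2 =
  [6, 6, 5]
  [6, 5, 4]
  [8, 7, 5]

Each entry (A^⊗2)_ij equals the minimum over all length-2 walks i = v_0 → v_1 → … → v_2 = j of Σ_t A[v_t][v_{t+1}]. For example, for (i, j) = (0, 2) we minimise over 3 possible intermediate vertex sequences; the minimum is 5, attained along the walk 0 → 0 → 2.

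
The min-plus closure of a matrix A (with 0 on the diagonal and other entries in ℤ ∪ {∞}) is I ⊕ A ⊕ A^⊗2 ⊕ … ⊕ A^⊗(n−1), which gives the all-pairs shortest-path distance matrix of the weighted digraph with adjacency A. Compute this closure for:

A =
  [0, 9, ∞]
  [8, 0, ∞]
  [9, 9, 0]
Closure =
  [0, 9, ∞]
  [8, 0, ∞]
  [9, 9, 0]

This is the Floyd-Warshall all-pairs shortest-path computation. For each intermediate vertex k = 0, 1, …, 2, update dist[i][j] ← min(dist[i][j], dist[i][k] + dist[k][j]). The final matrix gives, for each (i, j), the minimum total weight of any directed path from i to j (possibly empty when i = j).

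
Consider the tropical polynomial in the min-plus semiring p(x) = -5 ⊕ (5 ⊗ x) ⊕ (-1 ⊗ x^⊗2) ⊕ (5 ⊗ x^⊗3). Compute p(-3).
p(-3) = -7

A tropical monomial a ⊗ x^⊗i evaluates to a + i · x. Evaluating each term at x = -3:
  Term 0 contributes -5 + 0 · -3 = -5
  Term 1 contributes 5 + 1 · -3 = 2
  Term 2 contributes -1 + 2 · -3 = -7
  Term 3 contributes 5 + 3 · -3 = -4
p(-3) = ⊕ of these = min[-5, 2, -7, -4] = -7.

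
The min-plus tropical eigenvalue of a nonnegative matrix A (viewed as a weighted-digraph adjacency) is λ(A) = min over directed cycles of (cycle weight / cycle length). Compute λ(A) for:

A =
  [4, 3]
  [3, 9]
λ(A) = 3

Enumerate directed cycles and compute their means (weight / length). Sample:
  cycle 0 → 0: weight = 4, length = 1, mean = 4/1 ≈ 4.000
  cycle 1 → 1: weight = 9, length = 1, mean = 9/1 ≈ 9.000
  cycle 0 → 1 → 0: weight = 6, length = 2, mean = 6/2 ≈ 3.000
  cycle 1 → 0 → 1: weight = 6, length = 2, mean = 6/2 ≈ 3.000
Minimum mean = 3.000, attained e.g. along the cycle 0 → 1 → 0 with weight 6 and length 2. So λ(A) = 6/2 = 3.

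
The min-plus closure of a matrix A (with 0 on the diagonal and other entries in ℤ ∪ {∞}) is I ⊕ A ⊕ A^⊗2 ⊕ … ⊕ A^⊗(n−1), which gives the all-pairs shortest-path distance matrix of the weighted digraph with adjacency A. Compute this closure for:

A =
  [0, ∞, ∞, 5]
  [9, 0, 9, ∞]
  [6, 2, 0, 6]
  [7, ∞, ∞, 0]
Closure =
  [0, ∞, ∞, 5]
  [9, 0, 9, 14]
  [6, 2, 0, 6]
  [7, ∞, ∞, 0]

This is the Floyd-Warshall all-pairs shortest-path computation. For each intermediate vertex k = 0, 1, …, 3, update dist[i][j] ← min(dist[i][j], dist[i][k] + dist[k][j]). The final matrix gives, for each (i, j), the minimum total weight of any directed path from i to j (possibly empty when i = j).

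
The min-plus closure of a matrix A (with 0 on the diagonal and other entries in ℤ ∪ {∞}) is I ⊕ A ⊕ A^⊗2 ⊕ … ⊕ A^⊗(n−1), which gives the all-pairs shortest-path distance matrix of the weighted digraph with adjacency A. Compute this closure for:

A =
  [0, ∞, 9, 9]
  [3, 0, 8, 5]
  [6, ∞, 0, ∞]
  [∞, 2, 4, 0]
Closure =
  [0, 11, 9, 9]
  [3, 0, 8, 5]
  [6, 17, 0, 15]
  [5, 2, 4, 0]

This is the Floyd-Warshall all-pairs shortest-path computation. For each intermediate vertex k = 0, 1, …, 3, update dist[i][j] ← min(dist[i][j], dist[i][k] + dist[k][j]). The final matrix gives, for each (i, j), the minimum total weight of any directed path from i to j (possibly empty when i = j).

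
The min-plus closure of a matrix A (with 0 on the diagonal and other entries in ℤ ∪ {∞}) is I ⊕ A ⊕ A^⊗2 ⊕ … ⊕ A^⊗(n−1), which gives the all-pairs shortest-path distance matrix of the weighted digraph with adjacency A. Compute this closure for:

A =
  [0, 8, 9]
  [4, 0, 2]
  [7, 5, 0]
Closure =
  [0, 8, 9]
  [4, 0, 2]
  [7, 5, 0]

This is the Floyd-Warshall all-pairs shortest-path computation. For each intermediate vertex k = 0, 1, …, 2, update dist[i][j] ← min(dist[i][j], dist[i][k] + dist[k][j]). The final matrix gives, for each (i, j), the minimum total weight of any directed path from i to j (possibly empty when i = j).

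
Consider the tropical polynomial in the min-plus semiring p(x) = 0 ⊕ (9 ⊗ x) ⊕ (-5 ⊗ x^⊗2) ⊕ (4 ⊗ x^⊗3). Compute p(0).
p(0) = -5

A tropical monomial a ⊗ x^⊗i evaluates to a + i · x. Evaluating each term at x = 0:
  Term 0 contributes 0 + 0 · 0 = 0
  Term 1 contributes 9 + 1 · 0 = 9
  Term 2 contributes -5 + 2 · 0 = -5
  Term 3 contributes 4 + 3 · 0 = 4
p(0) = ⊕ of these = min[0, 9, -5, 4] = -5.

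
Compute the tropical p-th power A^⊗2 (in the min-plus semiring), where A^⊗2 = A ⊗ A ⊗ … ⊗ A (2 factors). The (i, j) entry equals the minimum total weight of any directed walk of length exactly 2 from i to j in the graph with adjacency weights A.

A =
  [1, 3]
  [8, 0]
A^⊗2 =
  [2, 3]
  [8, 0]

Each entry (A^⊗2)_ij equals the minimum over all length-2 walks i = v_0 → v_1 → … → v_2 = j of Σ_t A[v_t][v_{t+1}]. For example, for (i, j) = (0, 1) we minimise over 2 possible intermediate vertex sequences; the minimum is 3, attained along the walk 0 → 1 → 1.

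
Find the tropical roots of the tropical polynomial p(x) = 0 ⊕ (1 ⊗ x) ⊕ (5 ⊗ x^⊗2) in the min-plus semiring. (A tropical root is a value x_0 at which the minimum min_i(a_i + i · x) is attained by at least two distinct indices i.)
Roots: {-4, -1}

Each tropical root is a break point of the lower envelope of the lines y = a_i + i · x (there are 3 lines, with slopes 0, 1, ..., 2). Only the lines that attain the minimum somewhere contribute to roots; other lines are dominated. Here the surviving (envelope) indices are i = 2, i = 1, i = 0.
Intersections between consecutive envelope lines give the roots: for adjacent envelope indices i < j the intersection is x = (a_i − a_j) / (j − i). Reading off the sorted break points: {-4, -1}.
Verification: at each break x_0, at least two indices attain the minimum of min_i(a_i + i · x_0).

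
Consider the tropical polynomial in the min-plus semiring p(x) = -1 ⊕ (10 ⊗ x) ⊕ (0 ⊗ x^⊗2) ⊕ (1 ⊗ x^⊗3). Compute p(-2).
p(-2) = -5

A tropical monomial a ⊗ x^⊗i evaluates to a + i · x. Evaluating each term at x = -2:
  Term 0 contributes -1 + 0 · -2 = -1
  Term 1 contributes 10 + 1 · -2 = 8
  Term 2 contributes 0 + 2 · -2 = -4
  Term 3 contributes 1 + 3 · -2 = -5
p(-2) = ⊕ of these = min[-1, 8, -4, -5] = -5.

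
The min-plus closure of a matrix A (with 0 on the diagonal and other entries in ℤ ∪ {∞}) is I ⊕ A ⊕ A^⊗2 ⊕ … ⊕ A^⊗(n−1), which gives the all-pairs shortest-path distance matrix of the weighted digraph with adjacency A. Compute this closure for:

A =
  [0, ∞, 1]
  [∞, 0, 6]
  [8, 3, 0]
Closure =
  [0, 4, 1]
  [14, 0, 6]
  [8, 3, 0]

This is the Floyd-Warshall all-pairs shortest-path computation. For each intermediate vertex k = 0, 1, …, 2, update dist[i][j] ← min(dist[i][j], dist[i][k] + dist[k][j]). The final matrix gives, for each (i, j), the minimum total weight of any directed path from i to j (possibly empty when i = j).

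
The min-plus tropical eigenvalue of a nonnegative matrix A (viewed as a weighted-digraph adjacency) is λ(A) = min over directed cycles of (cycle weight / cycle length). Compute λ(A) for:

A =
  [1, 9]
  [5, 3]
λ(A) = 1

Enumerate directed cycles and compute their means (weight / length). Sample:
  cycle 0 → 0: weight = 1, length = 1, mean = 1/1 ≈ 1.000
  cycle 1 → 1: weight = 3, length = 1, mean = 3/1 ≈ 3.000
  cycle 0 → 1 → 0: weight = 14, length = 2, mean = 14/2 ≈ 7.000
  cycle 1 → 0 → 1: weight = 14, length = 2, mean = 14/2 ≈ 7.000
Minimum mean = 1.000, attained e.g. along the cycle 0 → 0 with weight 1 and length 1. So λ(A) = 1/1 = 1.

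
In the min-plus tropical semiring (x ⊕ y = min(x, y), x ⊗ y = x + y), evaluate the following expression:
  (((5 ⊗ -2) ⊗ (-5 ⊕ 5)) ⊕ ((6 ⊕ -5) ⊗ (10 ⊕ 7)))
(((5 ⊗ -2) ⊗ (-5 ⊕ 5)) ⊕ ((6 ⊕ -5) ⊗ (10 ⊕ 7))) = -2

Expand innermost to outermost. Recall ⊕ takes the minimum of its arguments and ⊗ takes their sum. Working out the expression (((5 ⊗ -2) ⊗ (-5 ⊕ 5)) ⊕ ((6 ⊕ -5) ⊗ (10 ⊕ 7))) gives -2.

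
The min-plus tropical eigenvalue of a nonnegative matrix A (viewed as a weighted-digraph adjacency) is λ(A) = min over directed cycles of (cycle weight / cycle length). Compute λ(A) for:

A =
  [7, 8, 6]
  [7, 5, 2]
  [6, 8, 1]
λ(A) = 1

Enumerate directed cycles and compute their means (weight / length). Sample:
  cycle 0 → 0: weight = 7, length = 1, mean = 7/1 ≈ 7.000
  cycle 1 → 1: weight = 5, length = 1, mean = 5/1 ≈ 5.000
  cycle 2 → 2: weight = 1, length = 1, mean = 1/1 ≈ 1.000
  cycle 0 → 1 → 0: weight = 15, length = 2, mean = 15/2 ≈ 7.500
  cycle 0 → 2 → 0: weight = 12, length = 2, mean = 12/2 ≈ 6.000
  cycle 1 → 0 → 1: weight = 15, length = 2, mean = 15/2 ≈ 7.500
Minimum mean = 1.000, attained e.g. along the cycle 2 → 2 with weight 1 and length 1. So λ(A) = 1/1 = 1.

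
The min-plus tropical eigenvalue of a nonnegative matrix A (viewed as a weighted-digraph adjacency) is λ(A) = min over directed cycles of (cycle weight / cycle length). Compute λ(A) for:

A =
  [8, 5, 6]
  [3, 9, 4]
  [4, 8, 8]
λ(A) = 4

Enumerate directed cycles and compute their means (weight / length). Sample:
  cycle 0 → 0: weight = 8, length = 1, mean = 8/1 ≈ 8.000
  cycle 1 → 1: weight = 9, length = 1, mean = 9/1 ≈ 9.000
  cycle 2 → 2: weight = 8, length = 1, mean = 8/1 ≈ 8.000
  cycle 0 → 1 → 0: weight = 8, length = 2, mean = 8/2 ≈ 4.000
  cycle 0 → 2 → 0: weight = 10, length = 2, mean = 10/2 ≈ 5.000
  cycle 1 → 0 → 1: weight = 8, length = 2, mean = 8/2 ≈ 4.000
Minimum mean = 4.000, attained e.g. along the cycle 0 → 1 → 0 with weight 8 and length 2. So λ(A) = 8/2 = 4.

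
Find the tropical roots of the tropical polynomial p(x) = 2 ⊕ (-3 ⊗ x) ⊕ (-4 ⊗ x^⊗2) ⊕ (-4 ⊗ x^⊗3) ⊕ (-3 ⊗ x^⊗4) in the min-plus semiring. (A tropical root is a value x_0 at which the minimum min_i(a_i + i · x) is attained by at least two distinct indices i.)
Roots: {-1, 0, 1, 5}

Each tropical root is a break point of the lower envelope of the lines y = a_i + i · x (there are 5 lines, with slopes 0, 1, ..., 4). Only the lines that attain the minimum somewhere contribute to roots; other lines are dominated. Here the surviving (envelope) indices are i = 4, i = 3, i = 2, i = 1, i = 0.
Intersections between consecutive envelope lines give the roots: for adjacent envelope indices i < j the intersection is x = (a_i − a_j) / (j − i). Reading off the sorted break points: {-1, 0, 1, 5}.
Verification: at each break x_0, at least two indices attain the minimum of min_i(a_i + i · x_0).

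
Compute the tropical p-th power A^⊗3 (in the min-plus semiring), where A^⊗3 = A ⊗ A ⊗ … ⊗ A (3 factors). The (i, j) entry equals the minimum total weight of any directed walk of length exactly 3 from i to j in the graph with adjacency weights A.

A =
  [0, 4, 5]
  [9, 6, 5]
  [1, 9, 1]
A^⊗3 =
  [0, 4, 5]
  [6, 10, 7]
  [1, 5, 3]

Each entry (A^⊗3)_ij equals the minimum over all length-3 walks i = v_0 → v_1 → … → v_3 = j of Σ_t A[v_t][v_{t+1}]. For example, for (i, j) = (0, 2) we minimise over 9 possible intermediate vertex sequences; the minimum is 5, attained along the walk 0 → 0 → 0 → 2.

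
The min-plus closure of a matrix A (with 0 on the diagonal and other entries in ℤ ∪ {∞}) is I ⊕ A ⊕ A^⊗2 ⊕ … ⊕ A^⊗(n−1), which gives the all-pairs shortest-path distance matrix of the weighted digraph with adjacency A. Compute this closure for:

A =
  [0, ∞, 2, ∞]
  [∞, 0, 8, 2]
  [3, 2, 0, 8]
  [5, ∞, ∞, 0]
Closure =
  [0, 4, 2, 6]
  [7, 0, 8, 2]
  [3, 2, 0, 4]
  [5, 9, 7, 0]

This is the Floyd-Warshall all-pairs shortest-path computation. For each intermediate vertex k = 0, 1, …, 3, update dist[i][j] ← min(dist[i][j], dist[i][k] + dist[k][j]). The final matrix gives, for each (i, j), the minimum total weight of any directed path from i to j (possibly empty when i = j).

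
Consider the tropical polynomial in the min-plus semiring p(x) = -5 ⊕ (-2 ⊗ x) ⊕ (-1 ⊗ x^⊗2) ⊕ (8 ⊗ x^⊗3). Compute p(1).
p(1) = -5

A tropical monomial a ⊗ x^⊗i evaluates to a + i · x. Evaluating each term at x = 1:
  Term 0 contributes -5 + 0 · 1 = -5
  Term 1 contributes -2 + 1 · 1 = -1
  Term 2 contributes -1 + 2 · 1 = 1
  Term 3 contributes 8 + 3 · 1 = 11
p(1) = ⊕ of these = min[-5, -1, 1, 11] = -5.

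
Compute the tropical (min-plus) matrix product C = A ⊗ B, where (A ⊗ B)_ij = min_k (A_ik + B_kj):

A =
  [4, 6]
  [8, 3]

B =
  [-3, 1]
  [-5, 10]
A ⊗ B =
  [1, 5]
  [-2, 9]

Apply the min-plus product entry-by-entry:
  C[0][0] = min over k of (A[0][0] + B[0][0] = 4 + -3 = 1, A[0][1] + B[1][0] = 6 + -5 = 1) = 1 (attained at k = 0)
  C[0][1] = min over k of (A[0][0] + B[0][1] = 4 + 1 = 5, A[0][1] + B[1][1] = 6 + 10 = 16) = 5 (attained at k = 0)
  C[1][0] = min over k of (A[1][0] + B[0][0] = 8 + -3 = 5, A[1][1] + B[1][0] = 3 + -5 = -2) = -2 (attained at k = 1)
  C[1][1] = min over k of (A[1][0] + B[0][1] = 8 + 1 = 9, A[1][1] + B[1][1] = 3 + 10 = 13) = 9 (attained at k = 0)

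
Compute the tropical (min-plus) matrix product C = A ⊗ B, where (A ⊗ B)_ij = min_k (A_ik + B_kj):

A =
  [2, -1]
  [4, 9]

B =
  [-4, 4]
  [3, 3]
A ⊗ B =
  [-2, 2]
  [0, 8]

Apply the min-plus product entry-by-entry:
  C[0][0] = min over k of (A[0][0] + B[0][0] = 2 + -4 = -2, A[0][1] + B[1][0] = -1 + 3 = 2) = -2 (attained at k = 0)
  C[0][1] = min over k of (A[0][0] + B[0][1] = 2 + 4 = 6, A[0][1] + B[1][1] = -1 + 3 = 2) = 2 (attained at k = 1)
  C[1][0] = min over k of (A[1][0] + B[0][0] = 4 + -4 = 0, A[1][1] + B[1][0] = 9 + 3 = 12) = 0 (attained at k = 0)
  C[1][1] = min over k of (A[1][0] + B[0][1] = 4 + 4 = 8, A[1][1] + B[1][1] = 9 + 3 = 12) = 8 (attained at k = 0)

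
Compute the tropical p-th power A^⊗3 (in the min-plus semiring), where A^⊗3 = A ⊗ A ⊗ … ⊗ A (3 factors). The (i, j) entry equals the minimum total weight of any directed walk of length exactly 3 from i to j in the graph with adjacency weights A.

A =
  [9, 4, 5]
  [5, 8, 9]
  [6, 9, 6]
A^⊗3 =
  [17, 13, 14]
  [14, 17, 16]
  [15, 16, 17]

Each entry (A^⊗3)_ij equals the minimum over all length-3 walks i = v_0 → v_1 → … → v_3 = j of Σ_t A[v_t][v_{t+1}]. For example, for (i, j) = (0, 2) we minimise over 9 possible intermediate vertex sequences; the minimum is 14, attained along the walk 0 → 1 → 0 → 2.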